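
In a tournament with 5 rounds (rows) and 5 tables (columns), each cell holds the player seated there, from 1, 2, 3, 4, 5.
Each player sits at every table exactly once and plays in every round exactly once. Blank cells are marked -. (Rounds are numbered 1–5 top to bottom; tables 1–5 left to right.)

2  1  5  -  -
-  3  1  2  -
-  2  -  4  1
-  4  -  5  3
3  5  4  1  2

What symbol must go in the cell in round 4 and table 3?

2

Round 4 already has {3, 4, 5} and table 3 already has {1, 4, 5}, so round 4, table 3 must be 2.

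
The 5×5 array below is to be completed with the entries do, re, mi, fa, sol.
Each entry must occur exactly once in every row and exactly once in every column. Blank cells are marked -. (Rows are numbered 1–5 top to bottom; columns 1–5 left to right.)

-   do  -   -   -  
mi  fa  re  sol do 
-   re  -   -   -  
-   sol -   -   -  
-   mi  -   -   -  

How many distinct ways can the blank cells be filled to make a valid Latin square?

56

Row 1, column 1: eliminating its row and column leaves {re, fa, sol}.
Row 1, column 3: eliminating its row and column leaves {mi, fa, sol}.
Row 1, column 4: eliminating its row and column leaves {re, mi, fa}.
Row 1, column 5: eliminating its row and column leaves {re, mi, fa, sol}.
Row 3, column 1: eliminating its row and column leaves {do, fa, sol}.
Row 3, column 3: eliminating its row and column leaves {do, mi, fa, sol}.
Row 3, column 4: eliminating its row and column leaves {do, mi, fa}.
Row 3, column 5: eliminating its row and column leaves {mi, fa, sol}.
Row 4, column 1: eliminating its row and column leaves {do, re, fa}.
Row 4, column 3: eliminating its row and column leaves {do, mi, fa}.
Row 4, column 4: eliminating its row and column leaves {do, re, mi, fa}.
Row 4, column 5: eliminating its row and column leaves {re, mi, fa}.
Row 5, column 1: eliminating its row and column leaves {do, re, fa, sol}.
Row 5, column 3: eliminating its row and column leaves {do, fa, sol}.
Row 5, column 4: eliminating its row and column leaves {do, re, fa}.
Row 5, column 5: eliminating its row and column leaves {re, fa, sol}.
Enumerating the assignments across these blanks that avoid any row or column repeat gives 56 completions.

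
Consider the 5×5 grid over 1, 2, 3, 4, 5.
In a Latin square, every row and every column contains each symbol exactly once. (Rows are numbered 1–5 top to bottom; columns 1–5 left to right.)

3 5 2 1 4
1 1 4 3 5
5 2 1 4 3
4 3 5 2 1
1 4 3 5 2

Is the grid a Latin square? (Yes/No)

Row 2 contains 1 twice (at columns 1 and 2), so it is not a permutation.

No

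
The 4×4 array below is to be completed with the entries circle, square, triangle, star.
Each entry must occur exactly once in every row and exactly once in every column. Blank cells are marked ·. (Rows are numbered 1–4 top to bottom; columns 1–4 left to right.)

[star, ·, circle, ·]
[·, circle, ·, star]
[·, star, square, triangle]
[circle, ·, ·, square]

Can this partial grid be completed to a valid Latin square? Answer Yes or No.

Row 1, column 4: row 1 together with column 4 already contain {circle, square, triangle, star} — every symbol — so nothing can go there. The grid has no valid completion.

No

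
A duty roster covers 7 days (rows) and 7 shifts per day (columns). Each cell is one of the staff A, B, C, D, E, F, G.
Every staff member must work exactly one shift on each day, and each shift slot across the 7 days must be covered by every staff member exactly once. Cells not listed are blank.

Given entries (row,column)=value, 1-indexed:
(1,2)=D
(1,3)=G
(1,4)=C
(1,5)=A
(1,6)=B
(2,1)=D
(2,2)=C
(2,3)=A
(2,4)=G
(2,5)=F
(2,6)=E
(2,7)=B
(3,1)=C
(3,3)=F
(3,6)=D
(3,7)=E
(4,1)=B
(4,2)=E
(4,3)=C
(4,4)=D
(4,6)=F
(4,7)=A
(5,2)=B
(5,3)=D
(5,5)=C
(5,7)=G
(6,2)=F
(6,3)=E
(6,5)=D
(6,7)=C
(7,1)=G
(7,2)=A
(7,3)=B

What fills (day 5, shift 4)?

Day 1, shift 7: day 1 has {A, B, C, D, G} and shift 7 has {A, B, C, E, G}, leaving only F.
Day 1, shift 1: day 1 has {A, B, C, D, F, G} and shift 1 has {B, C, D, G}, leaving only E.
Day 3, shift 2: day 3 has {C, D, E, F} and shift 2 has {A, B, C, D, E, F}, leaving only G.
Day 3, shift 5: day 3 has {C, D, E, F, G} and shift 5 has {A, C, D, F}, leaving only B.
Day 3, shift 4: day 3 has {B, C, D, E, F, G} and shift 4 has {C, D, G}, leaving only A.
Day 4, shift 5: day 4 has {A, B, C, D, E, F} and shift 5 has {A, B, C, D, F}, leaving only G.
Day 5, shift 6: day 5 has {B, C, D, G} and shift 6 has {B, D, E, F}, leaving only A.
Day 5, shift 1: day 5 has {A, B, C, D, G} and shift 1 has {B, C, D, E, G}, leaving only F.
Day 5 already has {A, B, C, D, F, G} and shift 4 already has {A, C, D, G}, so day 5, shift 4 must be E.

E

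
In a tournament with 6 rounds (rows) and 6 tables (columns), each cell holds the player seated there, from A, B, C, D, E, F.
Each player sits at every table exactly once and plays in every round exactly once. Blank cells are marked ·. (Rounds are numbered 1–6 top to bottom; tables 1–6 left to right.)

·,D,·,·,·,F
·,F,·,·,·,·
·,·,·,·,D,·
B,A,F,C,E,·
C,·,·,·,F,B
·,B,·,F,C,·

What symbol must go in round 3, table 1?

Round 4, table 6: round 4 has {A, B, C, E, F} and table 6 has {B, F}, leaving only D.
Round 5, table 2: round 5 has {B, C, F} and table 2 has {A, B, D, F}, leaving only E.
Round 3, table 2: round 3 has {D} and table 2 has {A, B, D, E, F}, leaving only C.
Round 3, table 1 is narrowed to {A, E, F}.
If it were A, then round 6, table 1 would be left with no valid symbol.
If it were E, then round 6, table 1 would be left with no valid symbol.
So round 3, table 1 must be F.

F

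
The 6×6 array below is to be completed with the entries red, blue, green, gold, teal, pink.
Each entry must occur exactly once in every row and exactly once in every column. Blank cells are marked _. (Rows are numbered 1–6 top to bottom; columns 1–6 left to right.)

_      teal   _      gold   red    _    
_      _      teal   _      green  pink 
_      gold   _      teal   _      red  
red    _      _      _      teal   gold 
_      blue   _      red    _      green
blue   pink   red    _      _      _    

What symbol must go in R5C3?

gold

Row 1, column 6: row 1 has {red, gold, teal} and column 6 has {red, green, gold, pink}, leaving only blue.
Row 2, column 1: row 2 has {green, teal, pink} and column 1 has {red, blue}, leaving only gold.
Row 2, column 2: row 2 has {green, gold, teal, pink} and column 2 has {blue, gold, teal, pink}, leaving only red.
Row 2, column 4: row 2 has {red, green, gold, teal, pink} and column 4 has {red, gold, teal}, leaving only blue.
Row 4, column 2: row 4 has {red, gold, teal} and column 2 has {red, blue, gold, teal, pink}, leaving only green.
Row 4, column 4: row 4 has {red, green, gold, teal} and column 4 has {red, blue, gold, teal}, leaving only pink.
Row 4, column 3: row 4 has {red, green, gold, teal, pink} and column 3 has {red, teal}, leaving only blue.
Row 6, column 4: row 6 has {red, blue, pink} and column 4 has {red, blue, gold, teal, pink}, leaving only green.
Row 6, column 5: row 6 has {red, blue, green, pink} and column 5 has {red, green, teal}, leaving only gold.
Row 5, column 5: row 5 has {red, blue, green} and column 5 has {red, green, gold, teal}, leaving only pink.
Row 5 already has {red, blue, green, pink} and column 3 already has {red, blue, teal}, so row 5, column 3 must be gold.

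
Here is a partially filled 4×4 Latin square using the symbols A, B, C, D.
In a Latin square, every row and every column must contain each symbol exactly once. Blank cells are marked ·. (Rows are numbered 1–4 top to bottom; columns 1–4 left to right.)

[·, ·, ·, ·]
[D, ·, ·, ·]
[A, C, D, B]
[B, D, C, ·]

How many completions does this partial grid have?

2

Row 1, column 1: eliminating its row and column leaves {C}.
Row 1, column 2: eliminating its row and column leaves {A, B}.
Row 1, column 3: eliminating its row and column leaves {A, B}.
Row 1, column 4: eliminating its row and column leaves {A, C, D}.
Row 2, column 2: eliminating its row and column leaves {A, B}.
Row 2, column 3: eliminating its row and column leaves {A, B}.
Row 2, column 4: eliminating its row and column leaves {A, C}.
Row 4, column 4: eliminating its row and column leaves {A}.
Enumerating the assignments across these blanks that avoid any row or column repeat gives 2 completions.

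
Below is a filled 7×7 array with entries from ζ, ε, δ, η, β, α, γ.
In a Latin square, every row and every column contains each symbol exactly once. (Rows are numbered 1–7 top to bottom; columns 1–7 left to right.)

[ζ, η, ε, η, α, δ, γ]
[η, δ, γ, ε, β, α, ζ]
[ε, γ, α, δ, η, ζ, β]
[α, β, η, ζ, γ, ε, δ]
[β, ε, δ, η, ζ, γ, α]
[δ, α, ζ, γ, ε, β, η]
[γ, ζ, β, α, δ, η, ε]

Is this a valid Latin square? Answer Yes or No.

Column 4 contains η twice (at rows 1 and 5), so it is not a permutation.

No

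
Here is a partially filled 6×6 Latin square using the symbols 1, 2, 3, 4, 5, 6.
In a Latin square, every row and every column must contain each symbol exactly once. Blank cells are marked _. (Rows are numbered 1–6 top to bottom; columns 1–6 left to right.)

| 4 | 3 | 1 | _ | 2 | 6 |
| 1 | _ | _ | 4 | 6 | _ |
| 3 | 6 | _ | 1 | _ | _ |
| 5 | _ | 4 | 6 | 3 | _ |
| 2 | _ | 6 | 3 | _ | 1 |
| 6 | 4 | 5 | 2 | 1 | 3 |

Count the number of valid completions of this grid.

1

Row 1, column 4: eliminating its row and column leaves {5}.
Row 2, column 2: eliminating its row and column leaves {2, 5}.
Row 2, column 3: eliminating its row and column leaves {2, 3}.
Row 2, column 6: eliminating its row and column leaves {2, 5}.
Row 3, column 3: eliminating its row and column leaves {2}.
Row 3, column 5: eliminating its row and column leaves {4, 5}.
Row 3, column 6: eliminating its row and column leaves {2, 4, 5}.
Row 4, column 2: eliminating its row and column leaves {1, 2}.
Row 4, column 6: eliminating its row and column leaves {2}.
Row 5, column 2: eliminating its row and column leaves {5}.
Row 5, column 5: eliminating its row and column leaves {4, 5}.
Only one assignment across all blanks avoids any row or column repeat, giving 1 completion.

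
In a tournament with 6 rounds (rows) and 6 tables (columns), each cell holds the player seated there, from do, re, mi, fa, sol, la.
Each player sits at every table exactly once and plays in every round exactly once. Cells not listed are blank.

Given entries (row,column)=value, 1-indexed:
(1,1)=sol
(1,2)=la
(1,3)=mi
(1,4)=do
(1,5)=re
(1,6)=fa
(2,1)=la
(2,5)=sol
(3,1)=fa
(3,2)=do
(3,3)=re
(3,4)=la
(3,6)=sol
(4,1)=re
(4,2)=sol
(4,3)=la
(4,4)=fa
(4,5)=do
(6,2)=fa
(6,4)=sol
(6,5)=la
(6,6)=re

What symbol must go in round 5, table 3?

Round 3, table 5: round 3 has {do, re, fa, sol, la} and table 5 has {do, re, sol, la}, leaving only mi.
Round 4, table 6: round 4 has {do, re, fa, sol, la} and table 6 has {re, fa, sol}, leaving only mi.
Round 2, table 6: round 2 has {sol, la} and table 6 has {re, mi, fa, sol}, leaving only do.
Round 2, table 3: round 2 has {do, sol, la} and table 3 has {re, mi, la}, leaving only fa.
Round 5, table 5: round 5 has {} and table 5 has {do, re, mi, sol, la}, leaving only fa.
Round 5, table 6: round 5 has {fa} and table 6 has {do, re, mi, fa, sol}, leaving only la.
Round 6, table 3: round 6 has {re, fa, sol, la} and table 3 has {re, mi, fa, la}, leaving only do.
Round 5 already has {fa, la} and table 3 already has {do, re, mi, fa, la}, so round 5, table 3 must be sol.

sol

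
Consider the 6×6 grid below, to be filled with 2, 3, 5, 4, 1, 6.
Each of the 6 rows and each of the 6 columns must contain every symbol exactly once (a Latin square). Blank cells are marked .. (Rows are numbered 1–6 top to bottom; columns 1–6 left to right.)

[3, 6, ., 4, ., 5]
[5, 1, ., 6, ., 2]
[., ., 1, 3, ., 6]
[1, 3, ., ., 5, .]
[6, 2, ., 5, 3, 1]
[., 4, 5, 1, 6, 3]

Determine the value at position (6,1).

Row 6 already has {3, 5, 4, 1, 6} and column 1 already has {3, 5, 1, 6}, so row 6, column 1 must be 2.

2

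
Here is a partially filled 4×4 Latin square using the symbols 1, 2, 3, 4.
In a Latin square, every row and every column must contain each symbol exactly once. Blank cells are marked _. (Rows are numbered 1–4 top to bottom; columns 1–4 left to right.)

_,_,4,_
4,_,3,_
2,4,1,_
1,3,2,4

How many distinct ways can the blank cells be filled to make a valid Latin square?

2

Row 1, column 1: eliminating its row and column leaves {3}.
Row 1, column 2: eliminating its row and column leaves {1, 2}.
Row 1, column 4: eliminating its row and column leaves {1, 2, 3}.
Row 2, column 2: eliminating its row and column leaves {1, 2}.
Row 2, column 4: eliminating its row and column leaves {1, 2}.
Row 3, column 4: eliminating its row and column leaves {3}.
Enumerating the assignments across these blanks that avoid any row or column repeat gives 2 completions.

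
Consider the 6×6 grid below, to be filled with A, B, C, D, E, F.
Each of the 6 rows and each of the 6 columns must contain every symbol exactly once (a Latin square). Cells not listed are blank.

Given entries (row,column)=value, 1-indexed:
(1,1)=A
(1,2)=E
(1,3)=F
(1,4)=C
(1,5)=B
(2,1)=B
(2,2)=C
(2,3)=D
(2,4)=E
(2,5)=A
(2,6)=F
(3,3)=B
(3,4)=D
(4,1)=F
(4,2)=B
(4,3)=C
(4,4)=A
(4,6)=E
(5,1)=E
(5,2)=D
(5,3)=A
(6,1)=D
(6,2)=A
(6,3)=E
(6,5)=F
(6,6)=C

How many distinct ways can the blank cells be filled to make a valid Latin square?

Row 1, column 6: eliminating its row and column leaves {D}.
Row 3, column 1: eliminating its row and column leaves {C}.
Row 3, column 2: eliminating its row and column leaves {F}.
Row 3, column 5: eliminating its row and column leaves {C, E}.
Row 3, column 6: eliminating its row and column leaves {A}.
Row 4, column 5: eliminating its row and column leaves {D}.
Row 5, column 4: eliminating its row and column leaves {B, F}.
Row 5, column 5: eliminating its row and column leaves {C}.
Row 5, column 6: eliminating its row and column leaves {B}.
Row 6, column 4: eliminating its row and column leaves {B}.
Only one assignment across all blanks avoids any row or column repeat, giving 1 completion.

1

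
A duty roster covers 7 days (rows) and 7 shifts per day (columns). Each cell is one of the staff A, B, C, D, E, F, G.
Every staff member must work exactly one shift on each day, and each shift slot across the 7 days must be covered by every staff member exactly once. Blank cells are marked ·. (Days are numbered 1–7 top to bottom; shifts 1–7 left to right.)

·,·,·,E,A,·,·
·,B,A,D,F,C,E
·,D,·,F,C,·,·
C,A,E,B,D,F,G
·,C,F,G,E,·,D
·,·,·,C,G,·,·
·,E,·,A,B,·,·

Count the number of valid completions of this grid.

Day 1, shift 1: eliminating its day and shift leaves {B, D, F, G}.
Day 1, shift 2: eliminating its day and shift leaves {F, G}.
Day 1, shift 3: eliminating its day and shift leaves {B, C, D, G}.
Day 1, shift 6: eliminating its day and shift leaves {B, D, G}.
Day 1, shift 7: eliminating its day and shift leaves {B, C, F}.
Day 2, shift 1: eliminating its day and shift leaves {G}.
Day 3, shift 1: eliminating its day and shift leaves {A, B, E, G}.
Day 3, shift 3: eliminating its day and shift leaves {B, G}.
Day 3, shift 6: eliminating its day and shift leaves {A, B, E, G}.
Day 3, shift 7: eliminating its day and shift leaves {A, B}.
Day 5, shift 1: eliminating its day and shift leaves {A, B}.
Day 5, shift 6: eliminating its day and shift leaves {A, B}.
Day 6, shift 1: eliminating its day and shift leaves {A, B, D, E, F}.
Day 6, shift 2: eliminating its day and shift leaves {F}.
Day 6, shift 3: eliminating its day and shift leaves {B, D}.
Day 6, shift 6: eliminating its day and shift leaves {A, B, D, E}.
Day 6, shift 7: eliminating its day and shift leaves {A, B, F}.
Day 7, shift 1: eliminating its day and shift leaves {D, F, G}.
Day 7, shift 3: eliminating its day and shift leaves {C, D, G}.
Day 7, shift 6: eliminating its day and shift leaves {D, G}.
Day 7, shift 7: eliminating its day and shift leaves {C, F}.
Enumerating the assignments across these blanks that avoid any day or shift repeat gives 8 completions.

8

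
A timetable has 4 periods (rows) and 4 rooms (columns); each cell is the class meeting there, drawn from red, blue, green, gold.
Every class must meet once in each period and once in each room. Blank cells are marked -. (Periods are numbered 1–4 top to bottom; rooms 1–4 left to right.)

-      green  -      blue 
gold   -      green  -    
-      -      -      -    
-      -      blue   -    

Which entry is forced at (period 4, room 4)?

Period 1, room 1: period 1 has {blue, green} and room 1 has {gold}, leaving only red.
Period 1, room 3: period 1 has {red, blue, green} and room 3 has {blue, green}, leaving only gold.
Period 2, room 4: period 2 has {green, gold} and room 4 has {blue}, leaving only red.
Period 2, room 2: period 2 has {red, green, gold} and room 2 has {green}, leaving only blue.
Period 3, room 3: period 3 has {} and room 3 has {blue, green, gold}, leaving only red.
Period 3, room 2: period 3 has {red} and room 2 has {blue, green}, leaving only gold.
Period 3, room 4: period 3 has {red, gold} and room 4 has {red, blue}, leaving only green.
Period 4 already has {blue} and room 4 already has {red, blue, green}, so period 4, room 4 must be gold.

gold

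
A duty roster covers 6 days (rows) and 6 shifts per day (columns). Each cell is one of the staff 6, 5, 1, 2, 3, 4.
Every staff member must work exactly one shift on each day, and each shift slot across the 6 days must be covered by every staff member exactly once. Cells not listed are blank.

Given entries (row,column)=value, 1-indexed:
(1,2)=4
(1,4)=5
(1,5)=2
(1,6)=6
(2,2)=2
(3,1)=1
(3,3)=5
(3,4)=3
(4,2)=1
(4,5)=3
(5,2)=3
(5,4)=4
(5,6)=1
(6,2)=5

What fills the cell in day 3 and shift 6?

2

Day 1, shift 1: day 1 has {6, 5, 2, 4} and shift 1 has {1}, leaving only 3.
Day 1, shift 3: day 1 has {6, 5, 2, 3, 4} and shift 3 has {5}, leaving only 1.
Day 3, shift 2: day 3 has {5, 1, 3} and shift 2 has {5, 1, 2, 3, 4}, leaving only 6.
Day 3, shift 5: day 3 has {6, 5, 1, 3} and shift 5 has {2, 3}, leaving only 4.
Day 3 already has {6, 5, 1, 3, 4} and shift 6 already has {6, 1}, so day 3, shift 6 must be 2.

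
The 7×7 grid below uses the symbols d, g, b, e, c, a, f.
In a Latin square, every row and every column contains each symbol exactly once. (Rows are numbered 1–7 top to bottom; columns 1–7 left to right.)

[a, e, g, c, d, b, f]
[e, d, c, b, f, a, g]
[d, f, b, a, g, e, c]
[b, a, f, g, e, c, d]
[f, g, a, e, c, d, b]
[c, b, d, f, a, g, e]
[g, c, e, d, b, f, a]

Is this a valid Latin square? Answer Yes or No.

Each row is a permutation of the 7 symbols, and so is each column.

Yes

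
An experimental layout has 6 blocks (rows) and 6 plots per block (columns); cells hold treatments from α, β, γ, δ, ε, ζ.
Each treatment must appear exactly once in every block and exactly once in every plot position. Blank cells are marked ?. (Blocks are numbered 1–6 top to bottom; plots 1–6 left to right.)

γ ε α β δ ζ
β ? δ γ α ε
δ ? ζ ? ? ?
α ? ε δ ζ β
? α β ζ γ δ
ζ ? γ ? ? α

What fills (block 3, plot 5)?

ε

Block 2, plot 2: block 2 has {α, β, γ, δ, ε} and plot 2 has {α, ε}, leaving only ζ.
Block 3, plot 6: block 3 has {δ, ζ} and plot 6 has {α, β, δ, ε, ζ}, leaving only γ.
Block 3, plot 2: block 3 has {γ, δ, ζ} and plot 2 has {α, ε, ζ}, leaving only β.
Block 3 already has {β, γ, δ, ζ} and plot 5 already has {α, γ, δ, ζ}, so block 3, plot 5 must be ε.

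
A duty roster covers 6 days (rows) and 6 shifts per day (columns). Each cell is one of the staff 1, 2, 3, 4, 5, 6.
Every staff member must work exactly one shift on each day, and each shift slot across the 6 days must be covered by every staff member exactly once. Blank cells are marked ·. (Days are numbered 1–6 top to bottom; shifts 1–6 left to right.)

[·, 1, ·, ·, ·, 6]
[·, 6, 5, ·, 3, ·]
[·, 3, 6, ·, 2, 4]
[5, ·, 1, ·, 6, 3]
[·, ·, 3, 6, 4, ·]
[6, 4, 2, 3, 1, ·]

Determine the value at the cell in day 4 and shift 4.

4

Day 1, shift 3: day 1 has {1, 6} and shift 3 has {1, 2, 3, 5, 6}, leaving only 4.
Day 1, shift 5: day 1 has {1, 4, 6} and shift 5 has {1, 2, 3, 4, 6}, leaving only 5.
Day 1, shift 4: day 1 has {1, 4, 5, 6} and shift 4 has {3, 6}, leaving only 2.
Day 4 already has {1, 3, 5, 6} and shift 4 already has {2, 3, 6}, so day 4, shift 4 must be 4.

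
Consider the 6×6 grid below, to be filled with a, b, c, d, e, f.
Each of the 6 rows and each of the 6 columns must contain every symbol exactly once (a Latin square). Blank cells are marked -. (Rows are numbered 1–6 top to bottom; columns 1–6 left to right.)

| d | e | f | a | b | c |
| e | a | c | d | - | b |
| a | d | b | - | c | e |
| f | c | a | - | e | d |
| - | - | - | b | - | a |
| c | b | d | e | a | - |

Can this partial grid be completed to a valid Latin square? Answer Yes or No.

No

Row 4, column 4: row 4 together with column 4 already contain {a, b, c, d, e, f} — every symbol — so nothing can go there. The grid has no valid completion.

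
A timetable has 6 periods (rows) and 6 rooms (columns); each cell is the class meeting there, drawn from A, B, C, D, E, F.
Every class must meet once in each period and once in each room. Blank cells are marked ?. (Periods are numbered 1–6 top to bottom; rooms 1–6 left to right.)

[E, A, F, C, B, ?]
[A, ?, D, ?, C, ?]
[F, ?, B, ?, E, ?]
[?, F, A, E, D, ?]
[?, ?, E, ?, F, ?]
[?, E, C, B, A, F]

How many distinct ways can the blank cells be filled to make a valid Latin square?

3

Period 1, room 6: eliminating its period and room leaves {D}.
Period 2, room 2: eliminating its period and room leaves {B}.
Period 2, room 4: eliminating its period and room leaves {F}.
Period 2, room 6: eliminating its period and room leaves {B, E}.
Period 3, room 2: eliminating its period and room leaves {C, D}.
Period 3, room 4: eliminating its period and room leaves {A, D}.
Period 3, room 6: eliminating its period and room leaves {A, C, D}.
Period 4, room 1: eliminating its period and room leaves {B, C}.
Period 4, room 6: eliminating its period and room leaves {B, C}.
Period 5, room 1: eliminating its period and room leaves {B, C, D}.
Period 5, room 2: eliminating its period and room leaves {B, C, D}.
Period 5, room 4: eliminating its period and room leaves {A, D}.
Period 5, room 6: eliminating its period and room leaves {A, B, C, D}.
Period 6, room 1: eliminating its period and room leaves {D}.
Enumerating the assignments across these blanks that avoid any period or room repeat gives 3 completions.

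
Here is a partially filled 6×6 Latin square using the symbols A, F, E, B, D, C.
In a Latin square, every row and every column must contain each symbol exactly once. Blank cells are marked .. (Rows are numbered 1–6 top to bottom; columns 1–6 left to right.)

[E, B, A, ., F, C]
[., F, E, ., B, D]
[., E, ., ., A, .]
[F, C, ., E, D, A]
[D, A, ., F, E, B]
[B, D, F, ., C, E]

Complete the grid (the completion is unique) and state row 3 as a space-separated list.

Row 3, column 1: row 3 has {A, E} and column 1 has {F, E, B, D}, leaving only C.
Row 3, column 6: row 3 has {A, E, C} and column 6 has {A, E, B, D, C}, leaving only F.
Row 1, column 4: row 1 has {A, F, E, B, C} and column 4 has {F, E}, leaving only D.
Row 3, column 4: row 3 has {A, F, E, C} and column 4 has {F, E, D}, leaving only B.
Row 3, column 3: row 3 has {A, F, E, B, C} and column 3 has {A, F, E}, leaving only D.
So row 3 reads: C E D B A F.

C E D B A F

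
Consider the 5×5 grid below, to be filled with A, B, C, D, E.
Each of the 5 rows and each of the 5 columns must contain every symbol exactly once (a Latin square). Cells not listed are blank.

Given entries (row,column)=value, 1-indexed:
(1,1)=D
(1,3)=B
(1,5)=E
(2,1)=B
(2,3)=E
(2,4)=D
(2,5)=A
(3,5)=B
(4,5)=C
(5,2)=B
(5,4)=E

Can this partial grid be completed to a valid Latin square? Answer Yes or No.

Yes

No row or column among the givens repeats a symbol, and propagating forced cells runs into no contradiction.
One valid completion exists (for instance, D A B C E / B C E D A / C E D A B / E D A B C / A B C E D).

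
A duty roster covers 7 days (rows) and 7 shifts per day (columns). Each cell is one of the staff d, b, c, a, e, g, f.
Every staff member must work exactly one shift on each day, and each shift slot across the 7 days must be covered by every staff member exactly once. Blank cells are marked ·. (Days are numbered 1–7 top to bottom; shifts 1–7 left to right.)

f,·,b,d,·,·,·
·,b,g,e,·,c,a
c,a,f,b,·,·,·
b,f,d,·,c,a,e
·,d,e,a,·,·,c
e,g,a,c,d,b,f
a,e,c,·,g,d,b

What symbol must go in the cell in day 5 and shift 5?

Day 1, shift 2: day 1 has {d, b, f} and shift 2 has {d, b, a, e, g, f}, leaving only c.
Day 1, shift 7: day 1 has {d, b, c, f} and shift 7 has {b, c, a, e, f}, leaving only g.
Day 1, shift 6: day 1 has {d, b, c, g, f} and shift 6 has {d, b, c, a}, leaving only e.
Day 1, shift 5: day 1 has {d, b, c, e, g, f} and shift 5 has {d, c, g}, leaving only a.
Day 2, shift 1: day 2 has {b, c, a, e, g} and shift 1 has {b, c, a, e, f}, leaving only d.
Day 2, shift 5: day 2 has {d, b, c, a, e, g} and shift 5 has {d, c, a, g}, leaving only f.
Day 5 already has {d, c, a, e} and shift 5 already has {d, c, a, g, f}, so day 5, shift 5 must be b.

b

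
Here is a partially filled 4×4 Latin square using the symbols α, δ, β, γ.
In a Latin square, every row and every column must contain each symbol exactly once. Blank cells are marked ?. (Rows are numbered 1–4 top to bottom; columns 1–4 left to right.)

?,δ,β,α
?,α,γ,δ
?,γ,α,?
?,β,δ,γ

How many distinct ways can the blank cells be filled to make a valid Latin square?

1

Row 1, column 1: eliminating its row and column leaves {γ}.
Row 2, column 1: eliminating its row and column leaves {β}.
Row 3, column 1: eliminating its row and column leaves {δ, β}.
Row 3, column 4: eliminating its row and column leaves {β}.
Row 4, column 1: eliminating its row and column leaves {α}.
Only one assignment across all blanks avoids any row or column repeat, giving 1 completion.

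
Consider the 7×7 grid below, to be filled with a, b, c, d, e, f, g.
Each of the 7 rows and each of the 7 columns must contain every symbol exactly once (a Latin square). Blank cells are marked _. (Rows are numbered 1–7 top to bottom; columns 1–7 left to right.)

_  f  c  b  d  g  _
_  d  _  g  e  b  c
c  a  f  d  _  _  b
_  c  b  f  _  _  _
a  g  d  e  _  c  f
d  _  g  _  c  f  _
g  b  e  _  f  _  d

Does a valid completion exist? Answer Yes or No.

No

Row 1, column 1: row 1 has {b, c, d, f, g} and column 1 has {a, c, d, g}, so it must be e.
Now row 4, column 1: row 4 together with column 1 already contain {a, b, c, d, e, f, g} — every symbol — so nothing can go there. The grid has no valid completion.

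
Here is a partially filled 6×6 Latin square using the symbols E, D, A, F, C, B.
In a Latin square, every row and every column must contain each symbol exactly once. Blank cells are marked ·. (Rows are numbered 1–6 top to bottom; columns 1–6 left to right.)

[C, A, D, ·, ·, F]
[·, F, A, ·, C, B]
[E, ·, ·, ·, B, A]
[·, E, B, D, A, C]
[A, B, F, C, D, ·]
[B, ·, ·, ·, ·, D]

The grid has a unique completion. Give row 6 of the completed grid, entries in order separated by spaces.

Row 6, column 2: row 6 has {D, B} and column 2 has {E, A, F, B}, leaving only C.
Row 6, column 3: row 6 has {D, C, B} and column 3 has {D, A, F, B}, leaving only E.
Row 6, column 5: row 6 has {E, D, C, B} and column 5 has {D, A, C, B}, leaving only F.
Row 6, column 4: row 6 has {E, D, F, C, B} and column 4 has {D, C}, leaving only A.
So row 6 reads: B C E A F D.

B C E A F D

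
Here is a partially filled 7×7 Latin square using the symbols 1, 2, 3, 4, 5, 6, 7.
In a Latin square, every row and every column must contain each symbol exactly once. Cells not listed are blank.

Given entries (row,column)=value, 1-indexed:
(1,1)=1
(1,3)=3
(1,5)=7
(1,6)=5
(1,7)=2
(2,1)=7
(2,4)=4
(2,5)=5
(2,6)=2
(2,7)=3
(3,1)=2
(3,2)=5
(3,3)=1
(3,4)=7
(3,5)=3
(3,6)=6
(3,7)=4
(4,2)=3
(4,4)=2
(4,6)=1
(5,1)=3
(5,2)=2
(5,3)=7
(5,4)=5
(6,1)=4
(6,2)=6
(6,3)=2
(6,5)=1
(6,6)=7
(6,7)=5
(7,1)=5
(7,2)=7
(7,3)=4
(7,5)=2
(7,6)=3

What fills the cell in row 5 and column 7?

1

Row 1, column 2: row 1 has {1, 2, 3, 5, 7} and column 2 has {2, 3, 5, 6, 7}, leaving only 4.
Row 1, column 4: row 1 has {1, 2, 3, 4, 5, 7} and column 4 has {2, 4, 5, 7}, leaving only 6.
Row 2, column 2: row 2 has {2, 3, 4, 5, 7} and column 2 has {2, 3, 4, 5, 6, 7}, leaving only 1.
Row 2, column 3: row 2 has {1, 2, 3, 4, 5, 7} and column 3 has {1, 2, 3, 4, 7}, leaving only 6.
Row 4, column 1: row 4 has {1, 2, 3} and column 1 has {1, 2, 3, 4, 5, 7}, leaving only 6.
Row 4, column 3: row 4 has {1, 2, 3, 6} and column 3 has {1, 2, 3, 4, 6, 7}, leaving only 5.
Row 4, column 5: row 4 has {1, 2, 3, 5, 6} and column 5 has {1, 2, 3, 5, 7}, leaving only 4.
Row 4, column 7: row 4 has {1, 2, 3, 4, 5, 6} and column 7 has {2, 3, 4, 5}, leaving only 7.
Row 5, column 5: row 5 has {2, 3, 5, 7} and column 5 has {1, 2, 3, 4, 5, 7}, leaving only 6.
Row 5 already has {2, 3, 5, 6, 7} and column 7 already has {2, 3, 4, 5, 7}, so row 5, column 7 must be 1.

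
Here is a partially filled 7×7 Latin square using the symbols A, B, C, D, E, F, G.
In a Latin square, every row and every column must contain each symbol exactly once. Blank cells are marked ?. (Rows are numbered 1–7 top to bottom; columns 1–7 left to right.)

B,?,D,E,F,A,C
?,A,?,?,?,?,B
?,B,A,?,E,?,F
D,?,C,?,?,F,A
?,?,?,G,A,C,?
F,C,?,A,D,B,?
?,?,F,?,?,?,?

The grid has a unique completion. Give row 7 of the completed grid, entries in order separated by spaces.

Row 1, column 2: row 1 has {A, B, C, D, E, F} and column 2 has {A, B, C}, leaving only G.
Row 4, column 2: row 4 has {A, C, D, F} and column 2 has {A, B, C, G}, leaving only E.
Row 7, column 2: row 7 has {F} and column 2 has {A, B, C, E, G}, leaving only D.
Row 4, column 4: row 4 has {A, C, D, E, F} and column 4 has {A, E, G}, leaving only B.
Row 7, column 4: row 7 has {D, F} and column 4 has {A, B, E, G}, leaving only C.
Row 3, column 4: row 3 has {A, B, E, F} and column 4 has {A, B, C, E, G}, leaving only D.
Row 2, column 4: row 2 has {A, B} and column 4 has {A, B, C, D, E, G}, leaving only F.
Row 3, column 6: row 3 has {A, B, D, E, F} and column 6 has {A, B, C, F}, leaving only G.
Row 7, column 6: row 7 has {C, D, F} and column 6 has {A, B, C, F, G}, leaving only E.
Row 7, column 7: row 7 has {C, D, E, F} and column 7 has {A, B, C, F}, leaving only G.
Row 7, column 1: row 7 has {C, D, E, F, G} and column 1 has {B, D, F}, leaving only A.
Row 7, column 5: row 7 has {A, C, D, E, F, G} and column 5 has {A, D, E, F}, leaving only B.
So row 7 reads: A D F C B E G.

A D F C B E G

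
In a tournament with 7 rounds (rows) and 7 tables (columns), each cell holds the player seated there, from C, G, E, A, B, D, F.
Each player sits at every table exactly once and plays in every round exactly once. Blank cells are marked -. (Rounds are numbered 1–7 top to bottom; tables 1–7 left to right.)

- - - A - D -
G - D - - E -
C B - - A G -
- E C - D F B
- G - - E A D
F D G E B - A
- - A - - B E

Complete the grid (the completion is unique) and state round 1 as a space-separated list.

Round 3, table 7: round 3 has {C, G, A, B} and table 7 has {E, A, B, D}, leaving only F.
Round 2, table 7: round 2 has {G, E, D} and table 7 has {E, A, B, D, F}, leaving only C.
Round 1, table 7: round 1 has {A, D} and table 7 has {C, E, A, B, D, F}, leaving only G.
Round 2, table 5: round 2 has {C, G, E, D} and table 5 has {E, A, B, D}, leaving only F.
Round 1, table 5: round 1 has {G, A, D} and table 5 has {E, A, B, D, F}, leaving only C.
Round 1, table 2: round 1 has {C, G, A, D} and table 2 has {G, E, B, D}, leaving only F.
Round 2, table 2: round 2 has {C, G, E, D, F} and table 2 has {G, E, B, D, F}, leaving only A.
Round 2, table 4: round 2 has {C, G, E, A, D, F} and table 4 has {E, A}, leaving only B.
Round 3, table 3: round 3 has {C, G, A, B, F} and table 3 has {C, G, A, D}, leaving only E.
Round 1, table 3: round 1 has {C, G, A, D, F} and table 3 has {C, G, E, A, D}, leaving only B.
Round 1, table 1: round 1 has {C, G, A, B, D, F} and table 1 has {C, G, F}, leaving only E.
So round 1 reads: E F B A C D G.

E F B A C D G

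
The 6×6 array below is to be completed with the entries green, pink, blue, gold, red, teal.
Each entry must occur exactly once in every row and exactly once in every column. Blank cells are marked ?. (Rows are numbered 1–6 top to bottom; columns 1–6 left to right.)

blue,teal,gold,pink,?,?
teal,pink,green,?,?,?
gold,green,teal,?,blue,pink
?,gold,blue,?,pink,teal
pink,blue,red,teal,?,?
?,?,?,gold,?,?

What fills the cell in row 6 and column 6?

Row 3, column 4: row 3 has {green, pink, blue, gold, teal} and column 4 has {pink, gold, teal}, leaving only red.
Row 2, column 4: row 2 has {green, pink, teal} and column 4 has {pink, gold, red, teal}, leaving only blue.
Row 4, column 4: row 4 has {pink, blue, gold, teal} and column 4 has {pink, blue, gold, red, teal}, leaving only green.
Row 4, column 1: row 4 has {green, pink, blue, gold, teal} and column 1 has {pink, blue, gold, teal}, leaving only red.
Row 6, column 1: row 6 has {gold} and column 1 has {pink, blue, gold, red, teal}, leaving only green.
Row 6, column 2: row 6 has {green, gold} and column 2 has {green, pink, blue, gold, teal}, leaving only red.
Row 6 already has {green, gold, red} and column 6 already has {pink, teal}, so row 6, column 6 must be blue.

blue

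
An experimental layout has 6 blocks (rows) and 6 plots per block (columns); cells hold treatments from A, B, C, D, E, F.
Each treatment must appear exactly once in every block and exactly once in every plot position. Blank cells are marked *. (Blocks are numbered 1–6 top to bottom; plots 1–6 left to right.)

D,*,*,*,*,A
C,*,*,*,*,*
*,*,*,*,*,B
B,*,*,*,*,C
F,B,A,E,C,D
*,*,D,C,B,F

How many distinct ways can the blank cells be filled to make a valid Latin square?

38

Block 1, plot 2: eliminating its block and plot leaves {C, E, F}.
Block 1, plot 3: eliminating its block and plot leaves {B, C, E, F}.
Block 1, plot 4: eliminating its block and plot leaves {B, F}.
Block 1, plot 5: eliminating its block and plot leaves {E, F}.
Block 2, plot 2: eliminating its block and plot leaves {A, D, E, F}.
Block 2, plot 3: eliminating its block and plot leaves {B, E, F}.
Block 2, plot 4: eliminating its block and plot leaves {A, B, D, F}.
Block 2, plot 5: eliminating its block and plot leaves {A, D, E, F}.
Block 2, plot 6: eliminating its block and plot leaves {E}.
Block 3, plot 1: eliminating its block and plot leaves {A, E}.
Block 3, plot 2: eliminating its block and plot leaves {A, C, D, E, F}.
Block 3, plot 3: eliminating its block and plot leaves {C, E, F}.
Block 3, plot 4: eliminating its block and plot leaves {A, D, F}.
Block 3, plot 5: eliminating its block and plot leaves {A, D, E, F}.
Block 4, plot 2: eliminating its block and plot leaves {A, D, E, F}.
Block 4, plot 3: eliminating its block and plot leaves {E, F}.
Block 4, plot 4: eliminating its block and plot leaves {A, D, F}.
Block 4, plot 5: eliminating its block and plot leaves {A, D, E, F}.
Block 6, plot 1: eliminating its block and plot leaves {A, E}.
Block 6, plot 2: eliminating its block and plot leaves {A, E}.
Enumerating the assignments across these blanks that avoid any block or plot repeat gives 38 completions.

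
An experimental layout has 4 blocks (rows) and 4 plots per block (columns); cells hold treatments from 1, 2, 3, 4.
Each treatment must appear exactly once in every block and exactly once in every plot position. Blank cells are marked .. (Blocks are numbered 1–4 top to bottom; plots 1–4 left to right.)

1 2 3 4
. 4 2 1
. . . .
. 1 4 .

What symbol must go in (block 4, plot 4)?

3

Block 2, plot 1: block 2 has {1, 2, 4} and plot 1 has {1}, leaving only 3.
Block 3, plot 2: block 3 has {} and plot 2 has {1, 2, 4}, leaving only 3.
Block 3, plot 3: block 3 has {3} and plot 3 has {2, 3, 4}, leaving only 1.
Block 3, plot 4: block 3 has {1, 3} and plot 4 has {1, 4}, leaving only 2.
Block 4 already has {1, 4} and plot 4 already has {1, 2, 4}, so block 4, plot 4 must be 3.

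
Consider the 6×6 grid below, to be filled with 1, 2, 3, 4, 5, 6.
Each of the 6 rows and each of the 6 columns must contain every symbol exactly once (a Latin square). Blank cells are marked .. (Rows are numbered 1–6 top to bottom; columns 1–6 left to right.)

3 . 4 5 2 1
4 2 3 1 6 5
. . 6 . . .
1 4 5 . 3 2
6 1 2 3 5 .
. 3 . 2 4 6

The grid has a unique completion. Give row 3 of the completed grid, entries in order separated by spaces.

Row 3, column 2: row 3 has {6} and column 2 has {1, 2, 3, 4}, leaving only 5.
Row 3, column 1: row 3 has {5, 6} and column 1 has {1, 3, 4, 6}, leaving only 2.
Row 3, column 4: row 3 has {2, 5, 6} and column 4 has {1, 2, 3, 5}, leaving only 4.
Row 3, column 5: row 3 has {2, 4, 5, 6} and column 5 has {2, 3, 4, 5, 6}, leaving only 1.
Row 3, column 6: row 3 has {1, 2, 4, 5, 6} and column 6 has {1, 2, 5, 6}, leaving only 3.
So row 3 reads: 2 5 6 4 1 3.

2 5 6 4 1 3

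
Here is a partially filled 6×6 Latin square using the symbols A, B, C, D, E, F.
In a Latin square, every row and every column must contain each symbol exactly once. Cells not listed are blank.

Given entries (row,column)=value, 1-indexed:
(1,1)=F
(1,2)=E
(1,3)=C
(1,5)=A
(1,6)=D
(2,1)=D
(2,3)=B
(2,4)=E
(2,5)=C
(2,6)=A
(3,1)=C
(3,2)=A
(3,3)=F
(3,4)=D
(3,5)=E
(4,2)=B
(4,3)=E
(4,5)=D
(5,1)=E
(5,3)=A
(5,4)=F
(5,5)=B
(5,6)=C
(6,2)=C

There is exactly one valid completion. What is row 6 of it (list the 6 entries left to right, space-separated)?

Row 6, column 3: row 6 has {C} and column 3 has {A, B, C, E, F}, leaving only D.
Row 6, column 5: row 6 has {C, D} and column 5 has {A, B, C, D, E}, leaving only F.
Row 1, column 4: row 1 has {A, C, D, E, F} and column 4 has {D, E, F}, leaving only B.
Row 6, column 4: row 6 has {C, D, F} and column 4 has {B, D, E, F}, leaving only A.
Row 6, column 1: row 6 has {A, C, D, F} and column 1 has {C, D, E, F}, leaving only B.
Row 6, column 6: row 6 has {A, B, C, D, F} and column 6 has {A, C, D}, leaving only E.
So row 6 reads: B C D A F E.

B C D A F E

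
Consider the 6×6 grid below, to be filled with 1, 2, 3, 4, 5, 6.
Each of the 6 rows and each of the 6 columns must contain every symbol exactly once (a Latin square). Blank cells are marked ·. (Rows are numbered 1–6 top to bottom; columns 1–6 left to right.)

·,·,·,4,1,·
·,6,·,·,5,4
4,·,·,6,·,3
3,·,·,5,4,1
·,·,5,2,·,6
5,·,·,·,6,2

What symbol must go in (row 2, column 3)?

3

Row 1, column 6: row 1 has {1, 4} and column 6 has {1, 2, 3, 4, 6}, leaving only 5.
Row 3, column 5: row 3 has {3, 4, 6} and column 5 has {1, 4, 5, 6}, leaving only 2.
Row 3, column 3: row 3 has {2, 3, 4, 6} and column 3 has {5}, leaving only 1.
Row 3, column 2: row 3 has {1, 2, 3, 4, 6} and column 2 has {6}, leaving only 5.
Row 4, column 2: row 4 has {1, 3, 4, 5} and column 2 has {5, 6}, leaving only 2.
Row 1, column 2: row 1 has {1, 4, 5} and column 2 has {2, 5, 6}, leaving only 3.
Row 4, column 3: row 4 has {1, 2, 3, 4, 5} and column 3 has {1, 5}, leaving only 6.
Row 1, column 3: row 1 has {1, 3, 4, 5} and column 3 has {1, 5, 6}, leaving only 2.
Row 2 already has {4, 5, 6} and column 3 already has {1, 2, 5, 6}, so row 2, column 3 must be 3.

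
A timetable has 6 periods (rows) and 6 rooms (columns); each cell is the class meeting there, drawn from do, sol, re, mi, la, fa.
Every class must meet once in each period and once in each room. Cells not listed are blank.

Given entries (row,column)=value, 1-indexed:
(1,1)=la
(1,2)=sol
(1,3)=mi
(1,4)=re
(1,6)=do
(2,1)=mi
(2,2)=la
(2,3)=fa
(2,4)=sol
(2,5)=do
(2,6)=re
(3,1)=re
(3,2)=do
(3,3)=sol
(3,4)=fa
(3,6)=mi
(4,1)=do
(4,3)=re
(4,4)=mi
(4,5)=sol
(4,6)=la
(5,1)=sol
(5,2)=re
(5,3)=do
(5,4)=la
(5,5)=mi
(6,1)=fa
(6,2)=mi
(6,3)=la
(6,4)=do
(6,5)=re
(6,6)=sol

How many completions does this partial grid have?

Period 1, room 5: eliminating its period and room leaves {fa}.
Period 3, room 5: eliminating its period and room leaves {la}.
Period 4, room 2: eliminating its period and room leaves {fa}.
Period 5, room 6: eliminating its period and room leaves {fa}.
Only one assignment across all blanks avoids any period or room repeat, giving 1 completion.

1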